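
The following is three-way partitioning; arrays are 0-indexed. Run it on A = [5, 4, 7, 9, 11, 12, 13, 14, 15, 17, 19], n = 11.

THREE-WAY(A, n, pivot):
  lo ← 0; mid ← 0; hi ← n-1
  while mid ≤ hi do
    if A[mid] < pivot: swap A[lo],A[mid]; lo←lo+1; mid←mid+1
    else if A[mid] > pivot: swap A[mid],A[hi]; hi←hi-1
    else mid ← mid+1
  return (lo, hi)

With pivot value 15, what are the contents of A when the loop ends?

lo=0 mid=0 hi=10
5<15: swap(0,0), lo=1 mid=1 ⇒ [5, 4, 7, 9, 11, 12, 13, 14, 15, 17, 19]
4<15: swap(1,1), lo=2 mid=2 ⇒ [5, 4, 7, 9, 11, 12, 13, 14, 15, 17, 19]
7<15: swap(2,2), lo=3 mid=3 ⇒ [5, 4, 7, 9, 11, 12, 13, 14, 15, 17, 19]
9<15: swap(3,3), lo=4 mid=4 ⇒ [5, 4, 7, 9, 11, 12, 13, 14, 15, 17, 19]
11<15: swap(4,4), lo=5 mid=5 ⇒ [5, 4, 7, 9, 11, 12, 13, 14, 15, 17, 19]
12<15: swap(5,5), lo=6 mid=6 ⇒ [5, 4, 7, 9, 11, 12, 13, 14, 15, 17, 19]
13<15: swap(6,6), lo=7 mid=7 ⇒ [5, 4, 7, 9, 11, 12, 13, 14, 15, 17, 19]
14<15: swap(7,7), lo=8 mid=8 ⇒ [5, 4, 7, 9, 11, 12, 13, 14, 15, 17, 19]
15=15: mid=9
17>15: swap(9,10), hi=9 ⇒ [5, 4, 7, 9, 11, 12, 13, 14, 15, 19, 17]
19>15: swap(9,9), hi=8 ⇒ [5, 4, 7, 9, 11, 12, 13, 14, 15, 19, 17]
done. lo=8 hi=8; A=[5, 4, 7, 9, 11, 12, 13, 14, 15, 19, 17]

[5, 4, 7, 9, 11, 12, 13, 14, 15, 19, 17]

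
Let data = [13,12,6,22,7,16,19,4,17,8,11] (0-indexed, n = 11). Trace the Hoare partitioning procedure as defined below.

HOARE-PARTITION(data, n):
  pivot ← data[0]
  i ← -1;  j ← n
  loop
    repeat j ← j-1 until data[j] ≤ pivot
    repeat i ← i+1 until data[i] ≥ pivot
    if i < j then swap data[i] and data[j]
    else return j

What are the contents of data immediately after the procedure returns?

[11,12,6,8,7,4,19,16,17,22,13]

pivot = data[0] = 13; i = -1, j = 11
j→10 (data[10]=11≤13), i→0 (data[0]=13≥13); i<j, swap → [11,12,6,22,7,16,19,4,17,8,13]
j→9 (data[9]=8≤13), i→3 (data[3]=22≥13); i<j, swap → [11,12,6,8,7,16,19,4,17,22,13]
j→7 (data[7]=4≤13), i→5 (data[5]=16≥13); i<j, swap → [11,12,6,8,7,4,19,16,17,22,13]
j→5, i→6; i≥j, return j=5. data = [11,12,6,8,7,4,19,16,17,22,13]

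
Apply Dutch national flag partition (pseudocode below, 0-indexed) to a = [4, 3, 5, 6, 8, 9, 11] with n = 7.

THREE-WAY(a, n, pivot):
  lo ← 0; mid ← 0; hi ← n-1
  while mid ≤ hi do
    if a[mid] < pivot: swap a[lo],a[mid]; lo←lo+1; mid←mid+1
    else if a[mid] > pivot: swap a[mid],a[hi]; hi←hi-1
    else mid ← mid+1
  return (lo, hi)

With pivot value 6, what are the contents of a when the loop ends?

[4, 3, 5, 6, 9, 11, 8]

pivot = 6; lo=0, mid=0, hi=6
a[mid]=4<6: swap a[0],a[0]; lo=1,mid=1 → [4, 3, 5, 6, 8, 9, 11]
a[mid]=3<6: swap a[1],a[1]; lo=2,mid=2 → [4, 3, 5, 6, 8, 9, 11]
a[mid]=5<6: swap a[2],a[2]; lo=3,mid=3 → [4, 3, 5, 6, 8, 9, 11]
a[mid]=6=6: mid=4
a[mid]=8>6: swap a[4],a[6]; hi=5 → [4, 3, 5, 6, 11, 9, 8]
a[mid]=11>6: swap a[4],a[5]; hi=4 → [4, 3, 5, 6, 9, 11, 8]
a[mid]=9>6: swap a[4],a[4]; hi=3 → [4, 3, 5, 6, 9, 11, 8]
end: lo=3, hi=3; a = [4, 3, 5, 6, 9, 11, 8]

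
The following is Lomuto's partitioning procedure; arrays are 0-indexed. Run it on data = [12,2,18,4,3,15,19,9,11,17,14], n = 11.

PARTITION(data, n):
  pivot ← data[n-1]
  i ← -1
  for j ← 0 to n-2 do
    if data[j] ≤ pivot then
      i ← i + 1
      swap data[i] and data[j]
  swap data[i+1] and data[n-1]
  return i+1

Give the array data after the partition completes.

pivot = data[10] = 14; i = -1
j=0: data[0]=12 ≤ 14 → i=0, swap data[0],data[0] (no change) → [12,2,18,4,3,15,19,9,11,17,14]
j=1: data[1]=2 ≤ 14 → i=1, swap data[1],data[1] (no change) → [12,2,18,4,3,15,19,9,11,17,14]
j=2: data[2]=18 > 14 → no swap
j=3: data[3]=4 ≤ 14 → i=2, swap data[2],data[3] → [12,2,4,18,3,15,19,9,11,17,14]
j=4: data[4]=3 ≤ 14 → i=3, swap data[3],data[4] → [12,2,4,3,18,15,19,9,11,17,14]
j=5: data[5]=15 > 14 → no swap
j=6: data[6]=19 > 14 → no swap
j=7: data[7]=9 ≤ 14 → i=4, swap data[4],data[7] → [12,2,4,3,9,15,19,18,11,17,14]
j=8: data[8]=11 ≤ 14 → i=5, swap data[5],data[8] → [12,2,4,3,9,11,19,18,15,17,14]
j=9: data[9]=17 > 14 → no swap
final swap data[6],data[10] → [12,2,4,3,9,11,14,18,15,17,19]; return 6

[12,2,4,3,9,11,14,18,15,17,19]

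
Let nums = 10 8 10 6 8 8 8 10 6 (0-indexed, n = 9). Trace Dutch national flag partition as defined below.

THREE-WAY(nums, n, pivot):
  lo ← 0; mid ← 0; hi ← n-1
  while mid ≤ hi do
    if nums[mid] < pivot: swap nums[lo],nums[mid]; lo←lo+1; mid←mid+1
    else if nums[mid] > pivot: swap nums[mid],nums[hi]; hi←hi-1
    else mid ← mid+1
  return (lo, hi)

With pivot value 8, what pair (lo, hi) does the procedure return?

(2, 5)

pivot = 8; lo=0, mid=0, hi=8
nums[mid]=10>8: swap nums[0],nums[8]; hi=7 → 6 8 10 6 8 8 8 10 10
nums[mid]=6<8: swap nums[0],nums[0]; lo=1,mid=1 → 6 8 10 6 8 8 8 10 10
nums[mid]=8=8: mid=2
nums[mid]=10>8: swap nums[2],nums[7]; hi=6 → 6 8 10 6 8 8 8 10 10
nums[mid]=10>8: swap nums[2],nums[6]; hi=5 → 6 8 8 6 8 8 10 10 10
nums[mid]=8=8: mid=3
nums[mid]=6<8: swap nums[1],nums[3]; lo=2,mid=4 → 6 6 8 8 8 8 10 10 10
nums[mid]=8=8: mid=5
nums[mid]=8=8: mid=6
end: lo=2, hi=5; nums = 6 6 8 8 8 8 10 10 10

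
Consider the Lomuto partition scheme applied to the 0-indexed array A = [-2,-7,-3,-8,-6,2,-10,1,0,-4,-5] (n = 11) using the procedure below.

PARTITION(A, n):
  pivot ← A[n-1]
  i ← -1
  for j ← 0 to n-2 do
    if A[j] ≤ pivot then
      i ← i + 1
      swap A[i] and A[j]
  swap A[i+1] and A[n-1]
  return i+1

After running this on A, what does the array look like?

pivot=-5, i=-1
j=0: -2>-5, skip
j=1: -7≤-5, i=0, swap(0,1) ⇒ [-7,-2,-3,-8,-6,2,-10,1,0,-4,-5]
j=2: -3>-5, skip
j=3: -8≤-5, i=1, swap(1,3) ⇒ [-7,-8,-3,-2,-6,2,-10,1,0,-4,-5]
j=4: -6≤-5, i=2, swap(2,4) ⇒ [-7,-8,-6,-2,-3,2,-10,1,0,-4,-5]
j=5: 2>-5, skip
j=6: -10≤-5, i=3, swap(3,6) ⇒ [-7,-8,-6,-10,-3,2,-2,1,0,-4,-5]
j=7: 1>-5, skip
j=8: 0>-5, skip
j=9: -4>-5, skip
swap(4,10) ⇒ [-7,-8,-6,-10,-5,2,-2,1,0,-4,-3]; return 4

[-7,-8,-6,-10,-5,2,-2,1,0,-4,-3]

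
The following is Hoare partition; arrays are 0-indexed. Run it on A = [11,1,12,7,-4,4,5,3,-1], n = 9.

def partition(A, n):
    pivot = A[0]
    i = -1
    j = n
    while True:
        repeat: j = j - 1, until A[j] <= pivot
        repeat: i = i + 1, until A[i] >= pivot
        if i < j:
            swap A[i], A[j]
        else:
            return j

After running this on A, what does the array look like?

pivot=11
j stops at 8 (-1), i stops at 0 (11); swap ⇒ [-1,1,12,7,-4,4,5,3,11]
j stops at 7 (3), i stops at 2 (12); swap ⇒ [-1,1,3,7,-4,4,5,12,11]
j stops at 6, i stops at 7; i≥j ⇒ return 6. A=[-1,1,3,7,-4,4,5,12,11]

[-1,1,3,7,-4,4,5,12,11]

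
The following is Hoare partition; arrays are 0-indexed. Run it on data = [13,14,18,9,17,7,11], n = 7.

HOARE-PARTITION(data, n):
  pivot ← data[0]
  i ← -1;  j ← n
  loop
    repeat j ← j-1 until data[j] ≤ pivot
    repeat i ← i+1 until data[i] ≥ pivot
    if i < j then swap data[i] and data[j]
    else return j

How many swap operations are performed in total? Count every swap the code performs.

pivot=13
j stops at 6 (11), i stops at 0 (13); swap ⇒ [11,14,18,9,17,7,13]
j stops at 5 (7), i stops at 1 (14); swap ⇒ [11,7,18,9,17,14,13]
j stops at 3 (9), i stops at 2 (18); swap ⇒ [11,7,9,18,17,14,13]
j stops at 2, i stops at 3; i≥j ⇒ return 2. data=[11,7,9,18,17,14,13]

3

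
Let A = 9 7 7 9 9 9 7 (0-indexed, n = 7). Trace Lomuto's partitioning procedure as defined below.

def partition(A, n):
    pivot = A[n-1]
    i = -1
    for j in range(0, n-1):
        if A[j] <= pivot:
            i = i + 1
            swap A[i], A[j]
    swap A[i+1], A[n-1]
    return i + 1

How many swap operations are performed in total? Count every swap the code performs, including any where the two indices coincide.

pivot=7, i=-1
j=0: 9>7, skip
j=1: 7≤7, i=0, swap(0,1) ⇒ 7 9 7 9 9 9 7
j=2: 7≤7, i=1, swap(1,2) ⇒ 7 7 9 9 9 9 7
j=3: 9>7, skip
j=4: 9>7, skip
j=5: 9>7, skip
swap(2,6) ⇒ 7 7 7 9 9 9 9; return 2

3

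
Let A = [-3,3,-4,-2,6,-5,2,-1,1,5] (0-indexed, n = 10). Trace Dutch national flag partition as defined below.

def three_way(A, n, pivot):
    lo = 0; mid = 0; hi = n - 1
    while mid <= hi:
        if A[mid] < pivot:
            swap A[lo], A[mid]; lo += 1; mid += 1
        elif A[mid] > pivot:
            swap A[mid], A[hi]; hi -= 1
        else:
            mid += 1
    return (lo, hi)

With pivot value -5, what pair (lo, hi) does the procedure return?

lo=0 mid=0 hi=9
-3>-5: swap(0,9), hi=8 ⇒ [5,3,-4,-2,6,-5,2,-1,1,-3]
5>-5: swap(0,8), hi=7 ⇒ [1,3,-4,-2,6,-5,2,-1,5,-3]
1>-5: swap(0,7), hi=6 ⇒ [-1,3,-4,-2,6,-5,2,1,5,-3]
-1>-5: swap(0,6), hi=5 ⇒ [2,3,-4,-2,6,-5,-1,1,5,-3]
2>-5: swap(0,5), hi=4 ⇒ [-5,3,-4,-2,6,2,-1,1,5,-3]
-5=-5: mid=1
3>-5: swap(1,4), hi=3 ⇒ [-5,6,-4,-2,3,2,-1,1,5,-3]
6>-5: swap(1,3), hi=2 ⇒ [-5,-2,-4,6,3,2,-1,1,5,-3]
-2>-5: swap(1,2), hi=1 ⇒ [-5,-4,-2,6,3,2,-1,1,5,-3]
-4>-5: swap(1,1), hi=0 ⇒ [-5,-4,-2,6,3,2,-1,1,5,-3]
done. lo=0 hi=0; A=[-5,-4,-2,6,3,2,-1,1,5,-3]

(0, 0)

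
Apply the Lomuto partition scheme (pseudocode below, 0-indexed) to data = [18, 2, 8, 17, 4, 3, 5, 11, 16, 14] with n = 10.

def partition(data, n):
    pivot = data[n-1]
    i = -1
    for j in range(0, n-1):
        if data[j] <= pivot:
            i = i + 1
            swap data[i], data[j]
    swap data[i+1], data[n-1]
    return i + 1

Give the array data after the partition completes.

pivot=14, i=-1
j=0: 18>14, skip
j=1: 2≤14, i=0, swap(0,1) ⇒ [2, 18, 8, 17, 4, 3, 5, 11, 16, 14]
j=2: 8≤14, i=1, swap(1,2) ⇒ [2, 8, 18, 17, 4, 3, 5, 11, 16, 14]
j=3: 17>14, skip
j=4: 4≤14, i=2, swap(2,4) ⇒ [2, 8, 4, 17, 18, 3, 5, 11, 16, 14]
j=5: 3≤14, i=3, swap(3,5) ⇒ [2, 8, 4, 3, 18, 17, 5, 11, 16, 14]
j=6: 5≤14, i=4, swap(4,6) ⇒ [2, 8, 4, 3, 5, 17, 18, 11, 16, 14]
j=7: 11≤14, i=5, swap(5,7) ⇒ [2, 8, 4, 3, 5, 11, 18, 17, 16, 14]
j=8: 16>14, skip
swap(6,9) ⇒ [2, 8, 4, 3, 5, 11, 14, 17, 16, 18]; return 6

[2, 8, 4, 3, 5, 11, 14, 17, 16, 18]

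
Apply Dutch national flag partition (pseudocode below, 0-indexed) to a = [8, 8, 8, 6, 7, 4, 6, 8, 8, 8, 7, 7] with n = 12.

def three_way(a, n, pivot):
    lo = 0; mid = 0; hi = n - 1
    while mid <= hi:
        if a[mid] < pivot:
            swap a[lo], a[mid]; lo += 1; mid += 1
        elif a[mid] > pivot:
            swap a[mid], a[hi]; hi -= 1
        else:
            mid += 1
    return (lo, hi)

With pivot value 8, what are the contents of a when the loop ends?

pivot = 8; lo=0, mid=0, hi=11
a[mid]=8=8: mid=1
a[mid]=8=8: mid=2
a[mid]=8=8: mid=3
a[mid]=6<8: swap a[0],a[3]; lo=1,mid=4 → [6, 8, 8, 8, 7, 4, 6, 8, 8, 8, 7, 7]
a[mid]=7<8: swap a[1],a[4]; lo=2,mid=5 → [6, 7, 8, 8, 8, 4, 6, 8, 8, 8, 7, 7]
a[mid]=4<8: swap a[2],a[5]; lo=3,mid=6 → [6, 7, 4, 8, 8, 8, 6, 8, 8, 8, 7, 7]
a[mid]=6<8: swap a[3],a[6]; lo=4,mid=7 → [6, 7, 4, 6, 8, 8, 8, 8, 8, 8, 7, 7]
a[mid]=8=8: mid=8
a[mid]=8=8: mid=9
a[mid]=8=8: mid=10
a[mid]=7<8: swap a[4],a[10]; lo=5,mid=11 → [6, 7, 4, 6, 7, 8, 8, 8, 8, 8, 8, 7]
a[mid]=7<8: swap a[5],a[11]; lo=6,mid=12 → [6, 7, 4, 6, 7, 7, 8, 8, 8, 8, 8, 8]
end: lo=6, hi=11; a = [6, 7, 4, 6, 7, 7, 8, 8, 8, 8, 8, 8]

[6, 7, 4, 6, 7, 7, 8, 8, 8, 8, 8, 8]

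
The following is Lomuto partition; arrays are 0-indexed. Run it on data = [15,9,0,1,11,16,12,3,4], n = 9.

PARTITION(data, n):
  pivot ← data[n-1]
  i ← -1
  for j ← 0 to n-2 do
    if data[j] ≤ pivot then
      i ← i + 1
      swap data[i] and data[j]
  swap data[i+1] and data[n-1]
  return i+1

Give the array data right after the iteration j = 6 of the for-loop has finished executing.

[0,1,15,9,11,16,12,3,4]

pivot = data[8] = 4; i = -1
j=0: data[0]=15 > 4 → no swap
j=1: data[1]=9 > 4 → no swap
j=2: data[2]=0 ≤ 4 → i=0, swap data[0],data[2] → [0,9,15,1,11,16,12,3,4]
j=3: data[3]=1 ≤ 4 → i=1, swap data[1],data[3] → [0,1,15,9,11,16,12,3,4]
j=4: data[4]=11 > 4 → no swap
j=5: data[5]=16 > 4 → no swap
j=6: data[6]=12 > 4 → no swap
(after j=6) data = [0,1,15,9,11,16,12,3,4]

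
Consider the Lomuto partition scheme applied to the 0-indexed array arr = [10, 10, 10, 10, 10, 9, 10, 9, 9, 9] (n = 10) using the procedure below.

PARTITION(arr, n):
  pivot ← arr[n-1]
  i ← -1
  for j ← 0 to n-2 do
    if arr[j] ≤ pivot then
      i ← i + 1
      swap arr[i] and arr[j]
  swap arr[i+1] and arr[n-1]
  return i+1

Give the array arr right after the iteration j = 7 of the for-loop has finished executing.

[9, 9, 10, 10, 10, 10, 10, 10, 9, 9]

pivot = arr[9] = 9; i = -1
j=0: arr[0]=10 > 9 → no swap
j=1: arr[1]=10 > 9 → no swap
j=2: arr[2]=10 > 9 → no swap
j=3: arr[3]=10 > 9 → no swap
j=4: arr[4]=10 > 9 → no swap
j=5: arr[5]=9 ≤ 9 → i=0, swap arr[0],arr[5] → [9, 10, 10, 10, 10, 10, 10, 9, 9, 9]
j=6: arr[6]=10 > 9 → no swap
j=7: arr[7]=9 ≤ 9 → i=1, swap arr[1],arr[7] → [9, 9, 10, 10, 10, 10, 10, 10, 9, 9]
(after j=7) arr = [9, 9, 10, 10, 10, 10, 10, 10, 9, 9]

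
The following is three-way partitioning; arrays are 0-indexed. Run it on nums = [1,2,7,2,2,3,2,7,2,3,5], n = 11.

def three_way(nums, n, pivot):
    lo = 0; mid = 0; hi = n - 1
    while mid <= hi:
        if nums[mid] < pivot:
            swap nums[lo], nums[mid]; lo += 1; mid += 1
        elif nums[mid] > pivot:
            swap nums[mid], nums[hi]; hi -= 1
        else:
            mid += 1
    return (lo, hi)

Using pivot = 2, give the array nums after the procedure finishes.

pivot = 2; lo=0, mid=0, hi=10
nums[mid]=1<2: swap nums[0],nums[0]; lo=1,mid=1 → [1,2,7,2,2,3,2,7,2,3,5]
nums[mid]=2=2: mid=2
nums[mid]=7>2: swap nums[2],nums[10]; hi=9 → [1,2,5,2,2,3,2,7,2,3,7]
nums[mid]=5>2: swap nums[2],nums[9]; hi=8 → [1,2,3,2,2,3,2,7,2,5,7]
nums[mid]=3>2: swap nums[2],nums[8]; hi=7 → [1,2,2,2,2,3,2,7,3,5,7]
nums[mid]=2=2: mid=3
nums[mid]=2=2: mid=4
nums[mid]=2=2: mid=5
nums[mid]=3>2: swap nums[5],nums[7]; hi=6 → [1,2,2,2,2,7,2,3,3,5,7]
nums[mid]=7>2: swap nums[5],nums[6]; hi=5 → [1,2,2,2,2,2,7,3,3,5,7]
nums[mid]=2=2: mid=6
end: lo=1, hi=5; nums = [1,2,2,2,2,2,7,3,3,5,7]

[1,2,2,2,2,2,7,3,3,5,7]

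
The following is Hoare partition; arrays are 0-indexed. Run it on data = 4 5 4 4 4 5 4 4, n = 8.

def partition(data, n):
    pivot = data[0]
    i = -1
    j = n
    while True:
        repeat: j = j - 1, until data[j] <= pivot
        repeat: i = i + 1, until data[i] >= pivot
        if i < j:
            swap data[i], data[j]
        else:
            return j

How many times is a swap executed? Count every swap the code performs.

3

pivot = data[0] = 4; i = -1, j = 8
j→7 (data[7]=4≤4), i→0 (data[0]=4≥4); i<j, swap → 4 5 4 4 4 5 4 4
j→6 (data[6]=4≤4), i→1 (data[1]=5≥4); i<j, swap → 4 4 4 4 4 5 5 4
j→4 (data[4]=4≤4), i→2 (data[2]=4≥4); i<j, swap → 4 4 4 4 4 5 5 4
j→3, i→3; i≥j, return j=3. data = 4 4 4 4 4 5 5 4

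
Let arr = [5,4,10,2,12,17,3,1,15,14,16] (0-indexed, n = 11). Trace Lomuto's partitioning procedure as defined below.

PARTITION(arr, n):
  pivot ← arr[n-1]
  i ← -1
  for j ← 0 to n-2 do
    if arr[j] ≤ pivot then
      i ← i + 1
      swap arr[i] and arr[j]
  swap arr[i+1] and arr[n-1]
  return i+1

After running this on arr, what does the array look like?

pivot = arr[10] = 16; i = -1
j=0: arr[0]=5 ≤ 16 → i=0, swap arr[0],arr[0] (no change) → [5,4,10,2,12,17,3,1,15,14,16]
j=1: arr[1]=4 ≤ 16 → i=1, swap arr[1],arr[1] (no change) → [5,4,10,2,12,17,3,1,15,14,16]
j=2: arr[2]=10 ≤ 16 → i=2, swap arr[2],arr[2] (no change) → [5,4,10,2,12,17,3,1,15,14,16]
j=3: arr[3]=2 ≤ 16 → i=3, swap arr[3],arr[3] (no change) → [5,4,10,2,12,17,3,1,15,14,16]
j=4: arr[4]=12 ≤ 16 → i=4, swap arr[4],arr[4] (no change) → [5,4,10,2,12,17,3,1,15,14,16]
j=5: arr[5]=17 > 16 → no swap
j=6: arr[6]=3 ≤ 16 → i=5, swap arr[5],arr[6] → [5,4,10,2,12,3,17,1,15,14,16]
j=7: arr[7]=1 ≤ 16 → i=6, swap arr[6],arr[7] → [5,4,10,2,12,3,1,17,15,14,16]
j=8: arr[8]=15 ≤ 16 → i=7, swap arr[7],arr[8] → [5,4,10,2,12,3,1,15,17,14,16]
j=9: arr[9]=14 ≤ 16 → i=8, swap arr[8],arr[9] → [5,4,10,2,12,3,1,15,14,17,16]
final swap arr[9],arr[10] → [5,4,10,2,12,3,1,15,14,16,17]; return 9

[5,4,10,2,12,3,1,15,14,16,17]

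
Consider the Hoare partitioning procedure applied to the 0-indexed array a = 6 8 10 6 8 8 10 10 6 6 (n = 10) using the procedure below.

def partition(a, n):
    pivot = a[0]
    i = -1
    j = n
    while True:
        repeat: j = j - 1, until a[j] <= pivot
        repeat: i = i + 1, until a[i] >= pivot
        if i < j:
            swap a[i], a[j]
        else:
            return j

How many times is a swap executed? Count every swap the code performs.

3

pivot = a[0] = 6; i = -1, j = 10
j→9 (a[9]=6≤6), i→0 (a[0]=6≥6); i<j, swap → 6 8 10 6 8 8 10 10 6 6
j→8 (a[8]=6≤6), i→1 (a[1]=8≥6); i<j, swap → 6 6 10 6 8 8 10 10 8 6
j→3 (a[3]=6≤6), i→2 (a[2]=10≥6); i<j, swap → 6 6 6 10 8 8 10 10 8 6
j→2, i→3; i≥j, return j=2. a = 6 6 6 10 8 8 10 10 8 6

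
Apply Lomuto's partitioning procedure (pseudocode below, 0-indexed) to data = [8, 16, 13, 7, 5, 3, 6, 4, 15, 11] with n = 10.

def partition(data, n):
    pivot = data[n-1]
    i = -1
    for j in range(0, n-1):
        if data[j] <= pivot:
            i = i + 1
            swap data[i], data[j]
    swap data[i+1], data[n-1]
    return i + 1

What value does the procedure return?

6

pivot = data[9] = 11; i = -1
j=0: data[0]=8 ≤ 11 → i=0, swap data[0],data[0] (no change) → [8, 16, 13, 7, 5, 3, 6, 4, 15, 11]
j=1: data[1]=16 > 11 → no swap
j=2: data[2]=13 > 11 → no swap
j=3: data[3]=7 ≤ 11 → i=1, swap data[1],data[3] → [8, 7, 13, 16, 5, 3, 6, 4, 15, 11]
j=4: data[4]=5 ≤ 11 → i=2, swap data[2],data[4] → [8, 7, 5, 16, 13, 3, 6, 4, 15, 11]
j=5: data[5]=3 ≤ 11 → i=3, swap data[3],data[5] → [8, 7, 5, 3, 13, 16, 6, 4, 15, 11]
j=6: data[6]=6 ≤ 11 → i=4, swap data[4],data[6] → [8, 7, 5, 3, 6, 16, 13, 4, 15, 11]
j=7: data[7]=4 ≤ 11 → i=5, swap data[5],data[7] → [8, 7, 5, 3, 6, 4, 13, 16, 15, 11]
j=8: data[8]=15 > 11 → no swap
final swap data[6],data[9] → [8, 7, 5, 3, 6, 4, 11, 16, 15, 13]; return 6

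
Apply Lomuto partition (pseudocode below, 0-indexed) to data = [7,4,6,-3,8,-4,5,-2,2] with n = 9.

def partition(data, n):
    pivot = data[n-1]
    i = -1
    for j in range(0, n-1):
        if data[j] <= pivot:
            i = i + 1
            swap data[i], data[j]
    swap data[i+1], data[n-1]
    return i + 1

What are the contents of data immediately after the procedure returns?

[-3,-4,-2,2,8,4,5,6,7]

pivot = data[8] = 2; i = -1
j=0: data[0]=7 > 2 → no swap
j=1: data[1]=4 > 2 → no swap
j=2: data[2]=6 > 2 → no swap
j=3: data[3]=-3 ≤ 2 → i=0, swap data[0],data[3] → [-3,4,6,7,8,-4,5,-2,2]
j=4: data[4]=8 > 2 → no swap
j=5: data[5]=-4 ≤ 2 → i=1, swap data[1],data[5] → [-3,-4,6,7,8,4,5,-2,2]
j=6: data[6]=5 > 2 → no swap
j=7: data[7]=-2 ≤ 2 → i=2, swap data[2],data[7] → [-3,-4,-2,7,8,4,5,6,2]
final swap data[3],data[8] → [-3,-4,-2,2,8,4,5,6,7]; return 3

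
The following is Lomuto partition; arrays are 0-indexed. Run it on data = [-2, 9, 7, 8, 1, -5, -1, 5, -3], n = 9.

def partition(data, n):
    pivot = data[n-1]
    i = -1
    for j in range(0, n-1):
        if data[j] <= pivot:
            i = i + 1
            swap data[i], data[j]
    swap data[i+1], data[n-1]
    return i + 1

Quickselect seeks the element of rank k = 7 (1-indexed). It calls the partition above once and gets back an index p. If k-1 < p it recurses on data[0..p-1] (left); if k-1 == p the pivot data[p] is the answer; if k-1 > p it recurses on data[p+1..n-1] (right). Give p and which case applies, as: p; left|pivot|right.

pivot = data[8] = -3; i = -1
j=0: data[0]=-2 > -3 → no swap
j=1: data[1]=9 > -3 → no swap
j=2: data[2]=7 > -3 → no swap
j=3: data[3]=8 > -3 → no swap
j=4: data[4]=1 > -3 → no swap
j=5: data[5]=-5 ≤ -3 → i=0, swap data[0],data[5] → [-5, 9, 7, 8, 1, -2, -1, 5, -3]
j=6: data[6]=-1 > -3 → no swap
j=7: data[7]=5 > -3 → no swap
final swap data[1],data[8] → [-5, -3, 7, 8, 1, -2, -1, 5, 9]; return 1
p = 1; k-1 = 6 > 1 ⇒ right

1; right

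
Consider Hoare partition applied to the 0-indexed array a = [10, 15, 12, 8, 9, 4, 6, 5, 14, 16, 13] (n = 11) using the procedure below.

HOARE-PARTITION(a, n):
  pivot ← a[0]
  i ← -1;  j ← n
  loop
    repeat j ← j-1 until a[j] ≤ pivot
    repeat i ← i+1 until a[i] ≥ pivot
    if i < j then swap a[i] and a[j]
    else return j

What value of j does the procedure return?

4

pivot=10
j stops at 7 (5), i stops at 0 (10); swap ⇒ [5, 15, 12, 8, 9, 4, 6, 10, 14, 16, 13]
j stops at 6 (6), i stops at 1 (15); swap ⇒ [5, 6, 12, 8, 9, 4, 15, 10, 14, 16, 13]
j stops at 5 (4), i stops at 2 (12); swap ⇒ [5, 6, 4, 8, 9, 12, 15, 10, 14, 16, 13]
j stops at 4, i stops at 5; i≥j ⇒ return 4. a=[5, 6, 4, 8, 9, 12, 15, 10, 14, 16, 13]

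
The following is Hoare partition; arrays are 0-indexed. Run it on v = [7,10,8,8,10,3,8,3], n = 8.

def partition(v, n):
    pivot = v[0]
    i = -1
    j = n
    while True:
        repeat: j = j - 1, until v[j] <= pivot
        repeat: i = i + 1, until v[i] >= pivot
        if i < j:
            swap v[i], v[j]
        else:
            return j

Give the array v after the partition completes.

pivot=7
j stops at 7 (3), i stops at 0 (7); swap ⇒ [3,10,8,8,10,3,8,7]
j stops at 5 (3), i stops at 1 (10); swap ⇒ [3,3,8,8,10,10,8,7]
j stops at 1, i stops at 2; i≥j ⇒ return 1. v=[3,3,8,8,10,10,8,7]

[3,3,8,8,10,10,8,7]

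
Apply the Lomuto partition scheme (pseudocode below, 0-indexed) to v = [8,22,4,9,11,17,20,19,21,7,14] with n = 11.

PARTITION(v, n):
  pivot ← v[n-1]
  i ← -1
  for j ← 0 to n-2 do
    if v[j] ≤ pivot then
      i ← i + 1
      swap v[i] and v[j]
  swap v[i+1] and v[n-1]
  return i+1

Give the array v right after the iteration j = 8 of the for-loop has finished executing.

[8,4,9,11,22,17,20,19,21,7,14]

pivot=14, i=-1
j=0: 8≤14, i=0, swap(0,0) ⇒ [8,22,4,9,11,17,20,19,21,7,14]
j=1: 22>14, skip
j=2: 4≤14, i=1, swap(1,2) ⇒ [8,4,22,9,11,17,20,19,21,7,14]
j=3: 9≤14, i=2, swap(2,3) ⇒ [8,4,9,22,11,17,20,19,21,7,14]
j=4: 11≤14, i=3, swap(3,4) ⇒ [8,4,9,11,22,17,20,19,21,7,14]
j=5: 17>14, skip
j=6: 20>14, skip
j=7: 19>14, skip
j=8: 21>14, skip
(after j=8) v = [8,4,9,11,22,17,20,19,21,7,14]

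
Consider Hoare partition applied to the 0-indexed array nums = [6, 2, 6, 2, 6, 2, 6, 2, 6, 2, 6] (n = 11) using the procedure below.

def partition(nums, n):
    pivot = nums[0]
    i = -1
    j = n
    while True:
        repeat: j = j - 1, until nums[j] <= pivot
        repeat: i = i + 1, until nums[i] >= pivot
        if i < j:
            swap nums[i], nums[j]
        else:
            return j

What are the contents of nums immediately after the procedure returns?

[6, 2, 2, 2, 6, 2, 2, 6, 6, 6, 6]

pivot = nums[0] = 6; i = -1, j = 11
j→10 (nums[10]=6≤6), i→0 (nums[0]=6≥6); i<j, swap → [6, 2, 6, 2, 6, 2, 6, 2, 6, 2, 6]
j→9 (nums[9]=2≤6), i→2 (nums[2]=6≥6); i<j, swap → [6, 2, 2, 2, 6, 2, 6, 2, 6, 6, 6]
j→8 (nums[8]=6≤6), i→4 (nums[4]=6≥6); i<j, swap → [6, 2, 2, 2, 6, 2, 6, 2, 6, 6, 6]
j→7 (nums[7]=2≤6), i→6 (nums[6]=6≥6); i<j, swap → [6, 2, 2, 2, 6, 2, 2, 6, 6, 6, 6]
j→6, i→7; i≥j, return j=6. nums = [6, 2, 2, 2, 6, 2, 2, 6, 6, 6, 6]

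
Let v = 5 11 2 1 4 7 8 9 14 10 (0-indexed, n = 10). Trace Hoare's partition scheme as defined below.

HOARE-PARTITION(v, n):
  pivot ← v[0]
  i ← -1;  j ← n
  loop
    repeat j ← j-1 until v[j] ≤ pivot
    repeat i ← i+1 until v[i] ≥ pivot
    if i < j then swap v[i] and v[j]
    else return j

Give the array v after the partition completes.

pivot=5
j stops at 4 (4), i stops at 0 (5); swap ⇒ 4 11 2 1 5 7 8 9 14 10
j stops at 3 (1), i stops at 1 (11); swap ⇒ 4 1 2 11 5 7 8 9 14 10
j stops at 2, i stops at 3; i≥j ⇒ return 2. v=4 1 2 11 5 7 8 9 14 10

4 1 2 11 5 7 8 9 14 10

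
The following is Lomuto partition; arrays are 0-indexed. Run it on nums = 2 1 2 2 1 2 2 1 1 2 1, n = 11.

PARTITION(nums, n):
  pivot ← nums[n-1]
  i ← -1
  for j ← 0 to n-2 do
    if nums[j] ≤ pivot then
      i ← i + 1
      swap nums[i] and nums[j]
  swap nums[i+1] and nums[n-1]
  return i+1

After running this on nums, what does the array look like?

1 1 1 1 1 2 2 2 2 2 2

pivot = nums[10] = 1; i = -1
j=0: nums[0]=2 > 1 → no swap
j=1: nums[1]=1 ≤ 1 → i=0, swap nums[0],nums[1] → 1 2 2 2 1 2 2 1 1 2 1
j=2: nums[2]=2 > 1 → no swap
j=3: nums[3]=2 > 1 → no swap
j=4: nums[4]=1 ≤ 1 → i=1, swap nums[1],nums[4] → 1 1 2 2 2 2 2 1 1 2 1
j=5: nums[5]=2 > 1 → no swap
j=6: nums[6]=2 > 1 → no swap
j=7: nums[7]=1 ≤ 1 → i=2, swap nums[2],nums[7] → 1 1 1 2 2 2 2 2 1 2 1
j=8: nums[8]=1 ≤ 1 → i=3, swap nums[3],nums[8] → 1 1 1 1 2 2 2 2 2 2 1
j=9: nums[9]=2 > 1 → no swap
final swap nums[4],nums[10] → 1 1 1 1 1 2 2 2 2 2 2; return 4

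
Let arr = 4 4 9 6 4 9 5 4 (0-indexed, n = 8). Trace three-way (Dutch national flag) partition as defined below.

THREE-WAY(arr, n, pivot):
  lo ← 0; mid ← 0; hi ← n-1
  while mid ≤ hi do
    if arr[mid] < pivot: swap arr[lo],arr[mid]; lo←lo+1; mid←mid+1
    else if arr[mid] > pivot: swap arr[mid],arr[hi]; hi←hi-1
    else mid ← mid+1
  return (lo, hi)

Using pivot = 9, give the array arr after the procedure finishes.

4 4 6 4 5 4 9 9

pivot = 9; lo=0, mid=0, hi=7
arr[mid]=4<9: swap arr[0],arr[0]; lo=1,mid=1 → 4 4 9 6 4 9 5 4
arr[mid]=4<9: swap arr[1],arr[1]; lo=2,mid=2 → 4 4 9 6 4 9 5 4
arr[mid]=9=9: mid=3
arr[mid]=6<9: swap arr[2],arr[3]; lo=3,mid=4 → 4 4 6 9 4 9 5 4
arr[mid]=4<9: swap arr[3],arr[4]; lo=4,mid=5 → 4 4 6 4 9 9 5 4
arr[mid]=9=9: mid=6
arr[mid]=5<9: swap arr[4],arr[6]; lo=5,mid=7 → 4 4 6 4 5 9 9 4
arr[mid]=4<9: swap arr[5],arr[7]; lo=6,mid=8 → 4 4 6 4 5 4 9 9
end: lo=6, hi=7; arr = 4 4 6 4 5 4 9 9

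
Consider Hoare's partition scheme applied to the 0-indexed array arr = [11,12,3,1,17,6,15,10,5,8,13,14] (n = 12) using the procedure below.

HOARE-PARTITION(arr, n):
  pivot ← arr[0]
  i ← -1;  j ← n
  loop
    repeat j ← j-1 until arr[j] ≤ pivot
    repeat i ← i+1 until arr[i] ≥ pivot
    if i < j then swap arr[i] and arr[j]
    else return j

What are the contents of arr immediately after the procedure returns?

pivot = arr[0] = 11; i = -1, j = 12
j→9 (arr[9]=8≤11), i→0 (arr[0]=11≥11); i<j, swap → [8,12,3,1,17,6,15,10,5,11,13,14]
j→8 (arr[8]=5≤11), i→1 (arr[1]=12≥11); i<j, swap → [8,5,3,1,17,6,15,10,12,11,13,14]
j→7 (arr[7]=10≤11), i→4 (arr[4]=17≥11); i<j, swap → [8,5,3,1,10,6,15,17,12,11,13,14]
j→5, i→6; i≥j, return j=5. arr = [8,5,3,1,10,6,15,17,12,11,13,14]

[8,5,3,1,10,6,15,17,12,11,13,14]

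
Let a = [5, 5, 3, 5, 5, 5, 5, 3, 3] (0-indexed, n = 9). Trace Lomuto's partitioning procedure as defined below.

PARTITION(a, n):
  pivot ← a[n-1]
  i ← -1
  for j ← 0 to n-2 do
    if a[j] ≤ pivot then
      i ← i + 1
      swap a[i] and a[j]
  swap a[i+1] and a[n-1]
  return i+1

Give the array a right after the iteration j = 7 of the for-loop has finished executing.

pivot=3, i=-1
j=0: 5>3, skip
j=1: 5>3, skip
j=2: 3≤3, i=0, swap(0,2) ⇒ [3, 5, 5, 5, 5, 5, 5, 3, 3]
j=3: 5>3, skip
j=4: 5>3, skip
j=5: 5>3, skip
j=6: 5>3, skip
j=7: 3≤3, i=1, swap(1,7) ⇒ [3, 3, 5, 5, 5, 5, 5, 5, 3]
(after j=7) a = [3, 3, 5, 5, 5, 5, 5, 5, 3]

[3, 3, 5, 5, 5, 5, 5, 5, 3]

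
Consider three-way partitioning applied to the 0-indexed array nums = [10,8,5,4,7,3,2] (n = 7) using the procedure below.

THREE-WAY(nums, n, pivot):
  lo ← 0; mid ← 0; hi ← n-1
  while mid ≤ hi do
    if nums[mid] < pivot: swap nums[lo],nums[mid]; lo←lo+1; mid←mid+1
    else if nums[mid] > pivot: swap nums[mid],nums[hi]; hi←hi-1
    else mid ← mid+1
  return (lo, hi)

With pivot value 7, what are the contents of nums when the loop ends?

pivot = 7; lo=0, mid=0, hi=6
nums[mid]=10>7: swap nums[0],nums[6]; hi=5 → [2,8,5,4,7,3,10]
nums[mid]=2<7: swap nums[0],nums[0]; lo=1,mid=1 → [2,8,5,4,7,3,10]
nums[mid]=8>7: swap nums[1],nums[5]; hi=4 → [2,3,5,4,7,8,10]
nums[mid]=3<7: swap nums[1],nums[1]; lo=2,mid=2 → [2,3,5,4,7,8,10]
nums[mid]=5<7: swap nums[2],nums[2]; lo=3,mid=3 → [2,3,5,4,7,8,10]
nums[mid]=4<7: swap nums[3],nums[3]; lo=4,mid=4 → [2,3,5,4,7,8,10]
nums[mid]=7=7: mid=5
end: lo=4, hi=4; nums = [2,3,5,4,7,8,10]

[2,3,5,4,7,8,10]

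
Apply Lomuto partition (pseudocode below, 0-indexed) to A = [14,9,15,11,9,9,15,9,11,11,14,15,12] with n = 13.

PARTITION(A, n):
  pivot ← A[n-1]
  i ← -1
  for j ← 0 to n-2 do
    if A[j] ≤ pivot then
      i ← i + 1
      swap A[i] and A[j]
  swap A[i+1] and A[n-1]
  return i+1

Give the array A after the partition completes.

[9,11,9,9,9,11,11,12,14,15,14,15,15]

pivot = A[12] = 12; i = -1
j=0: A[0]=14 > 12 → no swap
j=1: A[1]=9 ≤ 12 → i=0, swap A[0],A[1] → [9,14,15,11,9,9,15,9,11,11,14,15,12]
j=2: A[2]=15 > 12 → no swap
j=3: A[3]=11 ≤ 12 → i=1, swap A[1],A[3] → [9,11,15,14,9,9,15,9,11,11,14,15,12]
j=4: A[4]=9 ≤ 12 → i=2, swap A[2],A[4] → [9,11,9,14,15,9,15,9,11,11,14,15,12]
j=5: A[5]=9 ≤ 12 → i=3, swap A[3],A[5] → [9,11,9,9,15,14,15,9,11,11,14,15,12]
j=6: A[6]=15 > 12 → no swap
j=7: A[7]=9 ≤ 12 → i=4, swap A[4],A[7] → [9,11,9,9,9,14,15,15,11,11,14,15,12]
j=8: A[8]=11 ≤ 12 → i=5, swap A[5],A[8] → [9,11,9,9,9,11,15,15,14,11,14,15,12]
j=9: A[9]=11 ≤ 12 → i=6, swap A[6],A[9] → [9,11,9,9,9,11,11,15,14,15,14,15,12]
j=10: A[10]=14 > 12 → no swap
j=11: A[11]=15 > 12 → no swap
final swap A[7],A[12] → [9,11,9,9,9,11,11,12,14,15,14,15,15]; return 7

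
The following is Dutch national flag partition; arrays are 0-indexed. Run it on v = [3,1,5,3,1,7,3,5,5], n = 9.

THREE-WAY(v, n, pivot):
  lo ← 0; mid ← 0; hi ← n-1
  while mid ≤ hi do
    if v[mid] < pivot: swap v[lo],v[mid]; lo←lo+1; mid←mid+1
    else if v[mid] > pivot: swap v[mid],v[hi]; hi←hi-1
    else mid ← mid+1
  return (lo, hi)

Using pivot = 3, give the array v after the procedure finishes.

[1,1,3,3,3,7,5,5,5]

lo=0 mid=0 hi=8
3=3: mid=1
1<3: swap(0,1), lo=1 mid=2 ⇒ [1,3,5,3,1,7,3,5,5]
5>3: swap(2,8), hi=7 ⇒ [1,3,5,3,1,7,3,5,5]
5>3: swap(2,7), hi=6 ⇒ [1,3,5,3,1,7,3,5,5]
5>3: swap(2,6), hi=5 ⇒ [1,3,3,3,1,7,5,5,5]
3=3: mid=3
3=3: mid=4
1<3: swap(1,4), lo=2 mid=5 ⇒ [1,1,3,3,3,7,5,5,5]
7>3: swap(5,5), hi=4 ⇒ [1,1,3,3,3,7,5,5,5]
done. lo=2 hi=4; v=[1,1,3,3,3,7,5,5,5]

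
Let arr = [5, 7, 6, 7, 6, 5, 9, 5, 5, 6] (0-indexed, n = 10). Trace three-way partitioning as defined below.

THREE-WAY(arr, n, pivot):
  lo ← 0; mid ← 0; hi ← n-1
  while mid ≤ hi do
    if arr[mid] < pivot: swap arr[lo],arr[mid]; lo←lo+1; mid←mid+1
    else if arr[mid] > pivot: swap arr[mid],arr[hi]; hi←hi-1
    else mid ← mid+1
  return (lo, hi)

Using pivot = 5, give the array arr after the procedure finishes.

lo=0 mid=0 hi=9
5=5: mid=1
7>5: swap(1,9), hi=8 ⇒ [5, 6, 6, 7, 6, 5, 9, 5, 5, 7]
6>5: swap(1,8), hi=7 ⇒ [5, 5, 6, 7, 6, 5, 9, 5, 6, 7]
5=5: mid=2
6>5: swap(2,7), hi=6 ⇒ [5, 5, 5, 7, 6, 5, 9, 6, 6, 7]
5=5: mid=3
7>5: swap(3,6), hi=5 ⇒ [5, 5, 5, 9, 6, 5, 7, 6, 6, 7]
9>5: swap(3,5), hi=4 ⇒ [5, 5, 5, 5, 6, 9, 7, 6, 6, 7]
5=5: mid=4
6>5: swap(4,4), hi=3 ⇒ [5, 5, 5, 5, 6, 9, 7, 6, 6, 7]
done. lo=0 hi=3; arr=[5, 5, 5, 5, 6, 9, 7, 6, 6, 7]

[5, 5, 5, 5, 6, 9, 7, 6, 6, 7]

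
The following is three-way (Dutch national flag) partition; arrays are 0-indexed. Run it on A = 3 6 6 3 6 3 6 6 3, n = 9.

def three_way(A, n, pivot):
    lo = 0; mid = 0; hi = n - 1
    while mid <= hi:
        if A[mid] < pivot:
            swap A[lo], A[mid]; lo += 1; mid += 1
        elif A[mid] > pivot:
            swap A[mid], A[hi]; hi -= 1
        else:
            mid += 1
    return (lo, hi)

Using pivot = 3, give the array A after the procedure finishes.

3 3 3 3 6 6 6 6 6

lo=0 mid=0 hi=8
3=3: mid=1
6>3: swap(1,8), hi=7 ⇒ 3 3 6 3 6 3 6 6 6
3=3: mid=2
6>3: swap(2,7), hi=6 ⇒ 3 3 6 3 6 3 6 6 6
6>3: swap(2,6), hi=5 ⇒ 3 3 6 3 6 3 6 6 6
6>3: swap(2,5), hi=4 ⇒ 3 3 3 3 6 6 6 6 6
3=3: mid=3
3=3: mid=4
6>3: swap(4,4), hi=3 ⇒ 3 3 3 3 6 6 6 6 6
done. lo=0 hi=3; A=3 3 3 3 6 6 6 6 6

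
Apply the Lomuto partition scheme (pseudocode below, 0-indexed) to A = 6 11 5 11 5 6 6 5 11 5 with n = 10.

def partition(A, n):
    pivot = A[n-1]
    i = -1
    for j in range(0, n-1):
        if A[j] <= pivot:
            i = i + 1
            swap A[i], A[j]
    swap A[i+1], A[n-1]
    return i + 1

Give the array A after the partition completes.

pivot = A[9] = 5; i = -1
j=0: A[0]=6 > 5 → no swap
j=1: A[1]=11 > 5 → no swap
j=2: A[2]=5 ≤ 5 → i=0, swap A[0],A[2] → 5 11 6 11 5 6 6 5 11 5
j=3: A[3]=11 > 5 → no swap
j=4: A[4]=5 ≤ 5 → i=1, swap A[1],A[4] → 5 5 6 11 11 6 6 5 11 5
j=5: A[5]=6 > 5 → no swap
j=6: A[6]=6 > 5 → no swap
j=7: A[7]=5 ≤ 5 → i=2, swap A[2],A[7] → 5 5 5 11 11 6 6 6 11 5
j=8: A[8]=11 > 5 → no swap
final swap A[3],A[9] → 5 5 5 5 11 6 6 6 11 11; return 3

5 5 5 5 11 6 6 6 11 11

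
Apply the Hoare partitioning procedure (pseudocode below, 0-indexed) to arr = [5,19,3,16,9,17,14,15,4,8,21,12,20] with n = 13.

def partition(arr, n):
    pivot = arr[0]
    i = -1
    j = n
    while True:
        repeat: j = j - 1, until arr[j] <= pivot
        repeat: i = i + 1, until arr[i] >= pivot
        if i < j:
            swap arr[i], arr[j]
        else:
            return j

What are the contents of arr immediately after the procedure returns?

pivot = arr[0] = 5; i = -1, j = 13
j→8 (arr[8]=4≤5), i→0 (arr[0]=5≥5); i<j, swap → [4,19,3,16,9,17,14,15,5,8,21,12,20]
j→2 (arr[2]=3≤5), i→1 (arr[1]=19≥5); i<j, swap → [4,3,19,16,9,17,14,15,5,8,21,12,20]
j→1, i→2; i≥j, return j=1. arr = [4,3,19,16,9,17,14,15,5,8,21,12,20]

[4,3,19,16,9,17,14,15,5,8,21,12,20]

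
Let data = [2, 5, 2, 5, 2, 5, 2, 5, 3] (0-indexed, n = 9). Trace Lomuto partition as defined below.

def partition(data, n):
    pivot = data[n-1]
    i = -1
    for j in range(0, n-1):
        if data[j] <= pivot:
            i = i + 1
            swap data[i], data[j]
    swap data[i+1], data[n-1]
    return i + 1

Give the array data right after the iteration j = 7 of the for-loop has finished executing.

pivot=3, i=-1
j=0: 2≤3, i=0, swap(0,0) ⇒ [2, 5, 2, 5, 2, 5, 2, 5, 3]
j=1: 5>3, skip
j=2: 2≤3, i=1, swap(1,2) ⇒ [2, 2, 5, 5, 2, 5, 2, 5, 3]
j=3: 5>3, skip
j=4: 2≤3, i=2, swap(2,4) ⇒ [2, 2, 2, 5, 5, 5, 2, 5, 3]
j=5: 5>3, skip
j=6: 2≤3, i=3, swap(3,6) ⇒ [2, 2, 2, 2, 5, 5, 5, 5, 3]
j=7: 5>3, skip
(after j=7) data = [2, 2, 2, 2, 5, 5, 5, 5, 3]

[2, 2, 2, 2, 5, 5, 5, 5, 3]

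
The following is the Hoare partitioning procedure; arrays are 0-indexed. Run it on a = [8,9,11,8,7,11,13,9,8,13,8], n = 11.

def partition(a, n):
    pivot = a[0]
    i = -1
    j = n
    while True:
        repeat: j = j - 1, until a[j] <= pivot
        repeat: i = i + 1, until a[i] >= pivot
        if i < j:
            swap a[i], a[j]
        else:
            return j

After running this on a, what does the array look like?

[8,8,7,8,11,11,13,9,9,13,8]

pivot = a[0] = 8; i = -1, j = 11
j→10 (a[10]=8≤8), i→0 (a[0]=8≥8); i<j, swap → [8,9,11,8,7,11,13,9,8,13,8]
j→8 (a[8]=8≤8), i→1 (a[1]=9≥8); i<j, swap → [8,8,11,8,7,11,13,9,9,13,8]
j→4 (a[4]=7≤8), i→2 (a[2]=11≥8); i<j, swap → [8,8,7,8,11,11,13,9,9,13,8]
j→3, i→3; i≥j, return j=3. a = [8,8,7,8,11,11,13,9,9,13,8]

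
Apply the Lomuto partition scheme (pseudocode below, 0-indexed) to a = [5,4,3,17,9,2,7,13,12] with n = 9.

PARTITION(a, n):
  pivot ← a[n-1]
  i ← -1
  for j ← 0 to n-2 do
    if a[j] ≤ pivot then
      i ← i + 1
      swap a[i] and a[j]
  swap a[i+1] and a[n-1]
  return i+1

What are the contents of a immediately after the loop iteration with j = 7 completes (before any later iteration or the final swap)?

pivot = a[8] = 12; i = -1
j=0: a[0]=5 ≤ 12 → i=0, swap a[0],a[0] (no change) → [5,4,3,17,9,2,7,13,12]
j=1: a[1]=4 ≤ 12 → i=1, swap a[1],a[1] (no change) → [5,4,3,17,9,2,7,13,12]
j=2: a[2]=3 ≤ 12 → i=2, swap a[2],a[2] (no change) → [5,4,3,17,9,2,7,13,12]
j=3: a[3]=17 > 12 → no swap
j=4: a[4]=9 ≤ 12 → i=3, swap a[3],a[4] → [5,4,3,9,17,2,7,13,12]
j=5: a[5]=2 ≤ 12 → i=4, swap a[4],a[5] → [5,4,3,9,2,17,7,13,12]
j=6: a[6]=7 ≤ 12 → i=5, swap a[5],a[6] → [5,4,3,9,2,7,17,13,12]
j=7: a[7]=13 > 12 → no swap
(after j=7) a = [5,4,3,9,2,7,17,13,12]

[5,4,3,9,2,7,17,13,12]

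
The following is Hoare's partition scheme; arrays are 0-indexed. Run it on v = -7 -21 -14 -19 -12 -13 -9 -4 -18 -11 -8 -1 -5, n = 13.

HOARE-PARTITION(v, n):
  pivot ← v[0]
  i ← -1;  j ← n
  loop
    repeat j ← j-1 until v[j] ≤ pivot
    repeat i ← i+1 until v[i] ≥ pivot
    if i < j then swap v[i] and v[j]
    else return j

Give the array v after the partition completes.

-8 -21 -14 -19 -12 -13 -9 -11 -18 -4 -7 -1 -5

pivot=-7
j stops at 10 (-8), i stops at 0 (-7); swap ⇒ -8 -21 -14 -19 -12 -13 -9 -4 -18 -11 -7 -1 -5
j stops at 9 (-11), i stops at 7 (-4); swap ⇒ -8 -21 -14 -19 -12 -13 -9 -11 -18 -4 -7 -1 -5
j stops at 8, i stops at 9; i≥j ⇒ return 8. v=-8 -21 -14 -19 -12 -13 -9 -11 -18 -4 -7 -1 -5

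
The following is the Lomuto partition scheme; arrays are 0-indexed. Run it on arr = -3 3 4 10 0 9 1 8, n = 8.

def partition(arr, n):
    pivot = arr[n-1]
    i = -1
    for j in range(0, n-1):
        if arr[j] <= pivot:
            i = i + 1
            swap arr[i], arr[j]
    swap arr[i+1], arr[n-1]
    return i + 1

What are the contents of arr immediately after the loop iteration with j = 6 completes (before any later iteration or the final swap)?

-3 3 4 0 1 9 10 8

pivot = arr[7] = 8; i = -1
j=0: arr[0]=-3 ≤ 8 → i=0, swap arr[0],arr[0] (no change) → -3 3 4 10 0 9 1 8
j=1: arr[1]=3 ≤ 8 → i=1, swap arr[1],arr[1] (no change) → -3 3 4 10 0 9 1 8
j=2: arr[2]=4 ≤ 8 → i=2, swap arr[2],arr[2] (no change) → -3 3 4 10 0 9 1 8
j=3: arr[3]=10 > 8 → no swap
j=4: arr[4]=0 ≤ 8 → i=3, swap arr[3],arr[4] → -3 3 4 0 10 9 1 8
j=5: arr[5]=9 > 8 → no swap
j=6: arr[6]=1 ≤ 8 → i=4, swap arr[4],arr[6] → -3 3 4 0 1 9 10 8
(after j=6) arr = -3 3 4 0 1 9 10 8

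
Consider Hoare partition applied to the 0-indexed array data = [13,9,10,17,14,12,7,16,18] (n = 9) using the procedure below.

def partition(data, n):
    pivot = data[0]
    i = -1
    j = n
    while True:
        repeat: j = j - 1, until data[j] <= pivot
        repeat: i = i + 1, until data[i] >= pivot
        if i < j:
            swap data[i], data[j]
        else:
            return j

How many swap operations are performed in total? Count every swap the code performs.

pivot=13
j stops at 6 (7), i stops at 0 (13); swap ⇒ [7,9,10,17,14,12,13,16,18]
j stops at 5 (12), i stops at 3 (17); swap ⇒ [7,9,10,12,14,17,13,16,18]
j stops at 3, i stops at 4; i≥j ⇒ return 3. data=[7,9,10,12,14,17,13,16,18]

2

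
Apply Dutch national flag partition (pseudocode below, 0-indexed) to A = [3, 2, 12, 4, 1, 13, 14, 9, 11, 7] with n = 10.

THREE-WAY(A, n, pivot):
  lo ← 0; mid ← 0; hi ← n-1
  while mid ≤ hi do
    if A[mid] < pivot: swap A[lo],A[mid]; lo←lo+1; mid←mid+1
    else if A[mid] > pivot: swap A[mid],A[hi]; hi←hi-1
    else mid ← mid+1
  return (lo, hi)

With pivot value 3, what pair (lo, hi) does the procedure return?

pivot = 3; lo=0, mid=0, hi=9
A[mid]=3=3: mid=1
A[mid]=2<3: swap A[0],A[1]; lo=1,mid=2 → [2, 3, 12, 4, 1, 13, 14, 9, 11, 7]
A[mid]=12>3: swap A[2],A[9]; hi=8 → [2, 3, 7, 4, 1, 13, 14, 9, 11, 12]
A[mid]=7>3: swap A[2],A[8]; hi=7 → [2, 3, 11, 4, 1, 13, 14, 9, 7, 12]
A[mid]=11>3: swap A[2],A[7]; hi=6 → [2, 3, 9, 4, 1, 13, 14, 11, 7, 12]
A[mid]=9>3: swap A[2],A[6]; hi=5 → [2, 3, 14, 4, 1, 13, 9, 11, 7, 12]
A[mid]=14>3: swap A[2],A[5]; hi=4 → [2, 3, 13, 4, 1, 14, 9, 11, 7, 12]
A[mid]=13>3: swap A[2],A[4]; hi=3 → [2, 3, 1, 4, 13, 14, 9, 11, 7, 12]
A[mid]=1<3: swap A[1],A[2]; lo=2,mid=3 → [2, 1, 3, 4, 13, 14, 9, 11, 7, 12]
A[mid]=4>3: swap A[3],A[3]; hi=2 → [2, 1, 3, 4, 13, 14, 9, 11, 7, 12]
end: lo=2, hi=2; A = [2, 1, 3, 4, 13, 14, 9, 11, 7, 12]

(2, 2)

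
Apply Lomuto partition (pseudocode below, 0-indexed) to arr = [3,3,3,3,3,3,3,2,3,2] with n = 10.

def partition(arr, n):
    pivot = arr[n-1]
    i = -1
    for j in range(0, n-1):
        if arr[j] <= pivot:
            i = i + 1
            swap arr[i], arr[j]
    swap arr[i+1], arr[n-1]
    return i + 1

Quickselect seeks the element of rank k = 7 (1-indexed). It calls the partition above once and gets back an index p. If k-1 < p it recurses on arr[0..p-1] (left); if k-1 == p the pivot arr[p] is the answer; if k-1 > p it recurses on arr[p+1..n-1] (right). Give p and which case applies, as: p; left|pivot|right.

pivot = arr[9] = 2; i = -1
j=0: arr[0]=3 > 2 → no swap
j=1: arr[1]=3 > 2 → no swap
j=2: arr[2]=3 > 2 → no swap
j=3: arr[3]=3 > 2 → no swap
j=4: arr[4]=3 > 2 → no swap
j=5: arr[5]=3 > 2 → no swap
j=6: arr[6]=3 > 2 → no swap
j=7: arr[7]=2 ≤ 2 → i=0, swap arr[0],arr[7] → [2,3,3,3,3,3,3,3,3,2]
j=8: arr[8]=3 > 2 → no swap
final swap arr[1],arr[9] → [2,2,3,3,3,3,3,3,3,3]; return 1
p = 1; k-1 = 6 > 1 ⇒ right

1; right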